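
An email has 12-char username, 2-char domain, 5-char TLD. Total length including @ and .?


An email address has format: username@domain.tld
Username length: 12
'@' character: 1
Domain length: 2
'.' character: 1
TLD length: 5
Total = 12 + 1 + 2 + 1 + 5 = 21

21


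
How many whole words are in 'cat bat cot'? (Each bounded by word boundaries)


Word boundaries (\b) mark the start/end of each word.
Text: 'cat bat cot'
Splitting by whitespace:
  Word 1: 'cat'
  Word 2: 'bat'
  Word 3: 'cot'
Total whole words: 3

3


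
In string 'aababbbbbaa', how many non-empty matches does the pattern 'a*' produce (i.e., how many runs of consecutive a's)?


Pattern 'a*' matches zero or more a's. We want non-empty runs of consecutive a's.
String: 'aababbbbbaa'
Walking through the string to find runs of a's:
  Run 1: positions 0-1 -> 'aa'
  Run 2: positions 3-3 -> 'a'
  Run 3: positions 9-10 -> 'aa'
Non-empty runs found: ['aa', 'a', 'aa']
Count: 3

3


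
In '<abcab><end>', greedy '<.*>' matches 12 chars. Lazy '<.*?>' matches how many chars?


Greedy '<.*>' tries to match as MUCH as possible.
Lazy '<.*?>' tries to match as LITTLE as possible.

String: '<abcab><end>'
Greedy '<.*>' starts at first '<' and extends to the LAST '>': '<abcab><end>' (12 chars)
Lazy '<.*?>' starts at first '<' and stops at the FIRST '>': '<abcab>' (7 chars)

7


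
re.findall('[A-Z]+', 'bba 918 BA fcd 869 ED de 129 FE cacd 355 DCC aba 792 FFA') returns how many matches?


Pattern '[A-Z]+' finds one or more uppercase letters.
Text: 'bba 918 BA fcd 869 ED de 129 FE cacd 355 DCC aba 792 FFA'
Scanning for matches:
  Match 1: 'BA'
  Match 2: 'ED'
  Match 3: 'FE'
  Match 4: 'DCC'
  Match 5: 'FFA'
Total matches: 5

5


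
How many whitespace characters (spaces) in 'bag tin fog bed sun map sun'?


\s matches whitespace characters (spaces, tabs, etc.).
Text: 'bag tin fog bed sun map sun'
This text has 7 words separated by spaces.
Number of spaces = number of words - 1 = 7 - 1 = 6

6


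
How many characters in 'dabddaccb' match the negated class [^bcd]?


Negated class [^bcd] matches any char NOT in {b, c, d}
Scanning 'dabddaccb':
  pos 0: 'd' -> no (excluded)
  pos 1: 'a' -> MATCH
  pos 2: 'b' -> no (excluded)
  pos 3: 'd' -> no (excluded)
  pos 4: 'd' -> no (excluded)
  pos 5: 'a' -> MATCH
  pos 6: 'c' -> no (excluded)
  pos 7: 'c' -> no (excluded)
  pos 8: 'b' -> no (excluded)
Total matches: 2

2


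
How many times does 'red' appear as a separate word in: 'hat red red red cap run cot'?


Scanning each word for exact match 'red':
  Word 1: 'hat' -> no
  Word 2: 'red' -> MATCH
  Word 3: 'red' -> MATCH
  Word 4: 'red' -> MATCH
  Word 5: 'cap' -> no
  Word 6: 'run' -> no
  Word 7: 'cot' -> no
Total matches: 3

3


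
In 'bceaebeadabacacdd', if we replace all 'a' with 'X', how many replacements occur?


re.sub('a', 'X', text) replaces every occurrence of 'a' with 'X'.
Text: 'bceaebeadabacacdd'
Scanning for 'a':
  pos 3: 'a' -> replacement #1
  pos 7: 'a' -> replacement #2
  pos 9: 'a' -> replacement #3
  pos 11: 'a' -> replacement #4
  pos 13: 'a' -> replacement #5
Total replacements: 5

5


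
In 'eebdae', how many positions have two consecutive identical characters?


Looking for consecutive identical characters in 'eebdae':
  pos 0-1: 'e' vs 'e' -> MATCH ('ee')
  pos 1-2: 'e' vs 'b' -> different
  pos 2-3: 'b' vs 'd' -> different
  pos 3-4: 'd' vs 'a' -> different
  pos 4-5: 'a' vs 'e' -> different
Consecutive identical pairs: ['ee']
Count: 1

1


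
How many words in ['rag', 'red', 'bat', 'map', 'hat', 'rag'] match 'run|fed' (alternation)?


Alternation 'run|fed' matches either 'run' or 'fed'.
Checking each word:
  'rag' -> no
  'red' -> no
  'bat' -> no
  'map' -> no
  'hat' -> no
  'rag' -> no
Matches: []
Count: 0

0


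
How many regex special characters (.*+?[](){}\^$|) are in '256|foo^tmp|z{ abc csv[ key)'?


Regex special characters are: . * + ? [ ] ( ) { } \ ^ $ |
Scanning '256|foo^tmp|z{ abc csv[ key)':
  pos 3: '|' -> SPECIAL
  pos 7: '^' -> SPECIAL
  pos 11: '|' -> SPECIAL
  pos 13: '{' -> SPECIAL
  pos 22: '[' -> SPECIAL
  pos 27: ')' -> SPECIAL
Special chars found: ['|', '^', '|', '{', '[', ')']
Total: 6

6


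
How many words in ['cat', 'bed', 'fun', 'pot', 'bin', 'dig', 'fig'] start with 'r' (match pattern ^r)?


Pattern ^r anchors to start of word. Check which words begin with 'r':
  'cat' -> no
  'bed' -> no
  'fun' -> no
  'pot' -> no
  'bin' -> no
  'dig' -> no
  'fig' -> no
Matching words: []
Count: 0

0


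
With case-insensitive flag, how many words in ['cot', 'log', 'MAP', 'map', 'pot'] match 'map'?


Case-insensitive matching: compare each word's lowercase form to 'map'.
  'cot' -> lower='cot' -> no
  'log' -> lower='log' -> no
  'MAP' -> lower='map' -> MATCH
  'map' -> lower='map' -> MATCH
  'pot' -> lower='pot' -> no
Matches: ['MAP', 'map']
Count: 2

2


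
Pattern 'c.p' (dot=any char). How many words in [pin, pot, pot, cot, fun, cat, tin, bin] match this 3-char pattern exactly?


Pattern 'c.p' means: starts with 'c', any single char, ends with 'p'.
Checking each word (must be exactly 3 chars):
  'pin' (len=3): no
  'pot' (len=3): no
  'pot' (len=3): no
  'cot' (len=3): no
  'fun' (len=3): no
  'cat' (len=3): no
  'tin' (len=3): no
  'bin' (len=3): no
Matching words: []
Total: 0

0


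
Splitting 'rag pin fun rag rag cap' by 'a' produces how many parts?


Splitting by 'a' breaks the string at each occurrence of the separator.
Text: 'rag pin fun rag rag cap'
Parts after split:
  Part 1: 'r'
  Part 2: 'g pin fun r'
  Part 3: 'g r'
  Part 4: 'g c'
  Part 5: 'p'
Total parts: 5

5


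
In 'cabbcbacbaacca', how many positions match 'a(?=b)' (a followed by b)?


Lookahead 'a(?=b)' matches 'a' only when followed by 'b'.
String: 'cabbcbacbaacca'
Checking each position where char is 'a':
  pos 1: 'a' -> MATCH (next='b')
  pos 6: 'a' -> no (next='c')
  pos 9: 'a' -> no (next='a')
  pos 10: 'a' -> no (next='c')
Matching positions: [1]
Count: 1

1


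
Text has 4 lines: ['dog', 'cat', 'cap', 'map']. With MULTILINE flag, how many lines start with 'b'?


With MULTILINE flag, ^ matches the start of each line.
Lines: ['dog', 'cat', 'cap', 'map']
Checking which lines start with 'b':
  Line 1: 'dog' -> no
  Line 2: 'cat' -> no
  Line 3: 'cap' -> no
  Line 4: 'map' -> no
Matching lines: []
Count: 0

0


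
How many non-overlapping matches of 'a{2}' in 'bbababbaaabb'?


Pattern 'a{2}' matches exactly 2 consecutive a's (greedy, non-overlapping).
String: 'bbababbaaabb'
Scanning for runs of a's:
  Run at pos 2: 'a' (length 1) -> 0 match(es)
  Run at pos 4: 'a' (length 1) -> 0 match(es)
  Run at pos 7: 'aaa' (length 3) -> 1 match(es)
Matches found: ['aa']
Total: 1

1


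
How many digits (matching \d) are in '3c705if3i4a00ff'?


\d matches any digit 0-9.
Scanning '3c705if3i4a00ff':
  pos 0: '3' -> DIGIT
  pos 2: '7' -> DIGIT
  pos 3: '0' -> DIGIT
  pos 4: '5' -> DIGIT
  pos 7: '3' -> DIGIT
  pos 9: '4' -> DIGIT
  pos 11: '0' -> DIGIT
  pos 12: '0' -> DIGIT
Digits found: ['3', '7', '0', '5', '3', '4', '0', '0']
Total: 8

8


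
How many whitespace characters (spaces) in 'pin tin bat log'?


\s matches whitespace characters (spaces, tabs, etc.).
Text: 'pin tin bat log'
This text has 4 words separated by spaces.
Number of spaces = number of words - 1 = 4 - 1 = 3

3


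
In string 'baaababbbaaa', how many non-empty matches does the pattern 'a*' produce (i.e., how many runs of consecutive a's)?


Pattern 'a*' matches zero or more a's. We want non-empty runs of consecutive a's.
String: 'baaababbbaaa'
Walking through the string to find runs of a's:
  Run 1: positions 1-3 -> 'aaa'
  Run 2: positions 5-5 -> 'a'
  Run 3: positions 9-11 -> 'aaa'
Non-empty runs found: ['aaa', 'a', 'aaa']
Count: 3

3


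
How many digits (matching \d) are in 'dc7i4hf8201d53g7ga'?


\d matches any digit 0-9.
Scanning 'dc7i4hf8201d53g7ga':
  pos 2: '7' -> DIGIT
  pos 4: '4' -> DIGIT
  pos 7: '8' -> DIGIT
  pos 8: '2' -> DIGIT
  pos 9: '0' -> DIGIT
  pos 10: '1' -> DIGIT
  pos 12: '5' -> DIGIT
  pos 13: '3' -> DIGIT
  pos 15: '7' -> DIGIT
Digits found: ['7', '4', '8', '2', '0', '1', '5', '3', '7']
Total: 9

9


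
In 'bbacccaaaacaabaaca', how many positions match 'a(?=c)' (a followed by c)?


Lookahead 'a(?=c)' matches 'a' only when followed by 'c'.
String: 'bbacccaaaacaabaaca'
Checking each position where char is 'a':
  pos 2: 'a' -> MATCH (next='c')
  pos 6: 'a' -> no (next='a')
  pos 7: 'a' -> no (next='a')
  pos 8: 'a' -> no (next='a')
  pos 9: 'a' -> MATCH (next='c')
  pos 11: 'a' -> no (next='a')
  pos 12: 'a' -> no (next='b')
  pos 14: 'a' -> no (next='a')
  pos 15: 'a' -> MATCH (next='c')
Matching positions: [2, 9, 15]
Count: 3

3


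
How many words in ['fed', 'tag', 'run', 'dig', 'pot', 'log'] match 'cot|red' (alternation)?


Alternation 'cot|red' matches either 'cot' or 'red'.
Checking each word:
  'fed' -> no
  'tag' -> no
  'run' -> no
  'dig' -> no
  'pot' -> no
  'log' -> no
Matches: []
Count: 0

0


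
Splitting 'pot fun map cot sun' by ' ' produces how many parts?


Splitting by ' ' breaks the string at each occurrence of the separator.
Text: 'pot fun map cot sun'
Parts after split:
  Part 1: 'pot'
  Part 2: 'fun'
  Part 3: 'map'
  Part 4: 'cot'
  Part 5: 'sun'
Total parts: 5

5


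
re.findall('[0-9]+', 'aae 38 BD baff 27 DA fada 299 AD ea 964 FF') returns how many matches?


Pattern '[0-9]+' finds one or more digits.
Text: 'aae 38 BD baff 27 DA fada 299 AD ea 964 FF'
Scanning for matches:
  Match 1: '38'
  Match 2: '27'
  Match 3: '299'
  Match 4: '964'
Total matches: 4

4


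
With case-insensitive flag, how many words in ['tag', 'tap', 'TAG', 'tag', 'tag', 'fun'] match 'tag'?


Case-insensitive matching: compare each word's lowercase form to 'tag'.
  'tag' -> lower='tag' -> MATCH
  'tap' -> lower='tap' -> no
  'TAG' -> lower='tag' -> MATCH
  'tag' -> lower='tag' -> MATCH
  'tag' -> lower='tag' -> MATCH
  'fun' -> lower='fun' -> no
Matches: ['tag', 'TAG', 'tag', 'tag']
Count: 4

4


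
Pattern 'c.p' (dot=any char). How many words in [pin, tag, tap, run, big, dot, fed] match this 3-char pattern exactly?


Pattern 'c.p' means: starts with 'c', any single char, ends with 'p'.
Checking each word (must be exactly 3 chars):
  'pin' (len=3): no
  'tag' (len=3): no
  'tap' (len=3): no
  'run' (len=3): no
  'big' (len=3): no
  'dot' (len=3): no
  'fed' (len=3): no
Matching words: []
Total: 0

0


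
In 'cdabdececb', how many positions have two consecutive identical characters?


Looking for consecutive identical characters in 'cdabdececb':
  pos 0-1: 'c' vs 'd' -> different
  pos 1-2: 'd' vs 'a' -> different
  pos 2-3: 'a' vs 'b' -> different
  pos 3-4: 'b' vs 'd' -> different
  pos 4-5: 'd' vs 'e' -> different
  pos 5-6: 'e' vs 'c' -> different
  pos 6-7: 'c' vs 'e' -> different
  pos 7-8: 'e' vs 'c' -> different
  pos 8-9: 'c' vs 'b' -> different
Consecutive identical pairs: []
Count: 0

0


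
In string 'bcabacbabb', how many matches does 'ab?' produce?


Pattern 'ab?' matches 'a' optionally followed by 'b'.
String: 'bcabacbabb'
Scanning left to right for 'a' then checking next char:
  Match 1: 'ab' (a followed by b)
  Match 2: 'a' (a not followed by b)
  Match 3: 'ab' (a followed by b)
Total matches: 3

3


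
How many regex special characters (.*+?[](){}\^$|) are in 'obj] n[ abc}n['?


Regex special characters are: . * + ? [ ] ( ) { } \ ^ $ |
Scanning 'obj] n[ abc}n[':
  pos 3: ']' -> SPECIAL
  pos 6: '[' -> SPECIAL
  pos 11: '}' -> SPECIAL
  pos 13: '[' -> SPECIAL
Special chars found: [']', '[', '}', '[']
Total: 4

4


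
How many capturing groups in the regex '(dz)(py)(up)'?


To count capturing groups, count each '(' that starts a group.
Pattern: '(dz)(py)(up)'
Walking through the pattern:
  Position 0: '(' -> group #1
  Position 4: '(' -> group #2
  Position 8: '(' -> group #3
Total capturing groups: 3

3


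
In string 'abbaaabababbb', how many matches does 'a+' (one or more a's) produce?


Pattern 'a+' matches one or more consecutive a's.
String: 'abbaaabababbb'
Scanning for runs of a:
  Match 1: 'a' (length 1)
  Match 2: 'aaa' (length 3)
  Match 3: 'a' (length 1)
  Match 4: 'a' (length 1)
Total matches: 4

4


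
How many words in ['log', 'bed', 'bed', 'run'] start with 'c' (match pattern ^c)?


Pattern ^c anchors to start of word. Check which words begin with 'c':
  'log' -> no
  'bed' -> no
  'bed' -> no
  'run' -> no
Matching words: []
Count: 0

0


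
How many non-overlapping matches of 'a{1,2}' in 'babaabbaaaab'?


Pattern 'a{1,2}' matches between 1 and 2 consecutive a's (greedy).
String: 'babaabbaaaab'
Finding runs of a's and applying greedy matching:
  Run at pos 1: 'a' (length 1)
  Run at pos 3: 'aa' (length 2)
  Run at pos 7: 'aaaa' (length 4)
Matches: ['a', 'aa', 'aa', 'aa']
Count: 4

4


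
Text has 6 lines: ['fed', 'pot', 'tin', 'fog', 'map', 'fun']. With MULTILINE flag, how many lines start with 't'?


With MULTILINE flag, ^ matches the start of each line.
Lines: ['fed', 'pot', 'tin', 'fog', 'map', 'fun']
Checking which lines start with 't':
  Line 1: 'fed' -> no
  Line 2: 'pot' -> no
  Line 3: 'tin' -> MATCH
  Line 4: 'fog' -> no
  Line 5: 'map' -> no
  Line 6: 'fun' -> no
Matching lines: ['tin']
Count: 1

1


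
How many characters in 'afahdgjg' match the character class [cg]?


Character class [cg] matches any of: {c, g}
Scanning string 'afahdgjg' character by character:
  pos 0: 'a' -> no
  pos 1: 'f' -> no
  pos 2: 'a' -> no
  pos 3: 'h' -> no
  pos 4: 'd' -> no
  pos 5: 'g' -> MATCH
  pos 6: 'j' -> no
  pos 7: 'g' -> MATCH
Total matches: 2

2


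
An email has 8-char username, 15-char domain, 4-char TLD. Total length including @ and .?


An email address has format: username@domain.tld
Username length: 8
'@' character: 1
Domain length: 15
'.' character: 1
TLD length: 4
Total = 8 + 1 + 15 + 1 + 4 = 29

29


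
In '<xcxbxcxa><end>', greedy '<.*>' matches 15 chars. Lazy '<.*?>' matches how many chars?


Greedy '<.*>' tries to match as MUCH as possible.
Lazy '<.*?>' tries to match as LITTLE as possible.

String: '<xcxbxcxa><end>'
Greedy '<.*>' starts at first '<' and extends to the LAST '>': '<xcxbxcxa><end>' (15 chars)
Lazy '<.*?>' starts at first '<' and stops at the FIRST '>': '<xcxbxcxa>' (10 chars)

10


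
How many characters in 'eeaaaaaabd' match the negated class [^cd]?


Negated class [^cd] matches any char NOT in {c, d}
Scanning 'eeaaaaaabd':
  pos 0: 'e' -> MATCH
  pos 1: 'e' -> MATCH
  pos 2: 'a' -> MATCH
  pos 3: 'a' -> MATCH
  pos 4: 'a' -> MATCH
  pos 5: 'a' -> MATCH
  pos 6: 'a' -> MATCH
  pos 7: 'a' -> MATCH
  pos 8: 'b' -> MATCH
  pos 9: 'd' -> no (excluded)
Total matches: 9

9


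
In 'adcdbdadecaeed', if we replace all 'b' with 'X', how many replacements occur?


re.sub('b', 'X', text) replaces every occurrence of 'b' with 'X'.
Text: 'adcdbdadecaeed'
Scanning for 'b':
  pos 4: 'b' -> replacement #1
Total replacements: 1

1


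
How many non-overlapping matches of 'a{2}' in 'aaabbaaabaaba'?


Pattern 'a{2}' matches exactly 2 consecutive a's (greedy, non-overlapping).
String: 'aaabbaaabaaba'
Scanning for runs of a's:
  Run at pos 0: 'aaa' (length 3) -> 1 match(es)
  Run at pos 5: 'aaa' (length 3) -> 1 match(es)
  Run at pos 9: 'aa' (length 2) -> 1 match(es)
  Run at pos 12: 'a' (length 1) -> 0 match(es)
Matches found: ['aa', 'aa', 'aa']
Total: 3

3


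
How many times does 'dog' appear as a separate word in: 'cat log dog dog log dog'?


Scanning each word for exact match 'dog':
  Word 1: 'cat' -> no
  Word 2: 'log' -> no
  Word 3: 'dog' -> MATCH
  Word 4: 'dog' -> MATCH
  Word 5: 'log' -> no
  Word 6: 'dog' -> MATCH
Total matches: 3

3


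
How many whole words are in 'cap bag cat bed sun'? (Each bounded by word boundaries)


Word boundaries (\b) mark the start/end of each word.
Text: 'cap bag cat bed sun'
Splitting by whitespace:
  Word 1: 'cap'
  Word 2: 'bag'
  Word 3: 'cat'
  Word 4: 'bed'
  Word 5: 'sun'
Total whole words: 5

5


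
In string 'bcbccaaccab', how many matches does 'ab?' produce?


Pattern 'ab?' matches 'a' optionally followed by 'b'.
String: 'bcbccaaccab'
Scanning left to right for 'a' then checking next char:
  Match 1: 'a' (a not followed by b)
  Match 2: 'a' (a not followed by b)
  Match 3: 'ab' (a followed by b)
Total matches: 3

3


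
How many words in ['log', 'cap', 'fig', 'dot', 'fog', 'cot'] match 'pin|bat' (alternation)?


Alternation 'pin|bat' matches either 'pin' or 'bat'.
Checking each word:
  'log' -> no
  'cap' -> no
  'fig' -> no
  'dot' -> no
  'fog' -> no
  'cot' -> no
Matches: []
Count: 0

0


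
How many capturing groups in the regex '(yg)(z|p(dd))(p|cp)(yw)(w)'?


To count capturing groups, count each '(' that starts a group.
Pattern: '(yg)(z|p(dd))(p|cp)(yw)(w)'
Walking through the pattern:
  Position 0: '(' -> group #1
  Position 4: '(' -> group #2
  Position 8: '(' -> group #3
  Position 13: '(' -> group #4
  Position 19: '(' -> group #5
  Position 23: '(' -> group #6
Total capturing groups: 6

6


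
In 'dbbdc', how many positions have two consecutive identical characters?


Looking for consecutive identical characters in 'dbbdc':
  pos 0-1: 'd' vs 'b' -> different
  pos 1-2: 'b' vs 'b' -> MATCH ('bb')
  pos 2-3: 'b' vs 'd' -> different
  pos 3-4: 'd' vs 'c' -> different
Consecutive identical pairs: ['bb']
Count: 1

1


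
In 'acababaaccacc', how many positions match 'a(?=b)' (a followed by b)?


Lookahead 'a(?=b)' matches 'a' only when followed by 'b'.
String: 'acababaaccacc'
Checking each position where char is 'a':
  pos 0: 'a' -> no (next='c')
  pos 2: 'a' -> MATCH (next='b')
  pos 4: 'a' -> MATCH (next='b')
  pos 6: 'a' -> no (next='a')
  pos 7: 'a' -> no (next='c')
  pos 10: 'a' -> no (next='c')
Matching positions: [2, 4]
Count: 2

2


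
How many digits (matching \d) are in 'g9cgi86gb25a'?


\d matches any digit 0-9.
Scanning 'g9cgi86gb25a':
  pos 1: '9' -> DIGIT
  pos 5: '8' -> DIGIT
  pos 6: '6' -> DIGIT
  pos 9: '2' -> DIGIT
  pos 10: '5' -> DIGIT
Digits found: ['9', '8', '6', '2', '5']
Total: 5

5


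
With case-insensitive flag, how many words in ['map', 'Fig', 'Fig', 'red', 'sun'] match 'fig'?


Case-insensitive matching: compare each word's lowercase form to 'fig'.
  'map' -> lower='map' -> no
  'Fig' -> lower='fig' -> MATCH
  'Fig' -> lower='fig' -> MATCH
  'red' -> lower='red' -> no
  'sun' -> lower='sun' -> no
Matches: ['Fig', 'Fig']
Count: 2

2


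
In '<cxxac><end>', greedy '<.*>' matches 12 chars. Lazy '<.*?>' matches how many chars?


Greedy '<.*>' tries to match as MUCH as possible.
Lazy '<.*?>' tries to match as LITTLE as possible.

String: '<cxxac><end>'
Greedy '<.*>' starts at first '<' and extends to the LAST '>': '<cxxac><end>' (12 chars)
Lazy '<.*?>' starts at first '<' and stops at the FIRST '>': '<cxxac>' (7 chars)

7


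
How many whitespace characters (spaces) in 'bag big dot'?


\s matches whitespace characters (spaces, tabs, etc.).
Text: 'bag big dot'
This text has 3 words separated by spaces.
Number of spaces = number of words - 1 = 3 - 1 = 2

2


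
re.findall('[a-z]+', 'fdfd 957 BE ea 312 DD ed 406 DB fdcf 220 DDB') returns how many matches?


Pattern '[a-z]+' finds one or more lowercase letters.
Text: 'fdfd 957 BE ea 312 DD ed 406 DB fdcf 220 DDB'
Scanning for matches:
  Match 1: 'fdfd'
  Match 2: 'ea'
  Match 3: 'ed'
  Match 4: 'fdcf'
Total matches: 4

4


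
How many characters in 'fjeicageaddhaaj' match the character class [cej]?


Character class [cej] matches any of: {c, e, j}
Scanning string 'fjeicageaddhaaj' character by character:
  pos 0: 'f' -> no
  pos 1: 'j' -> MATCH
  pos 2: 'e' -> MATCH
  pos 3: 'i' -> no
  pos 4: 'c' -> MATCH
  pos 5: 'a' -> no
  pos 6: 'g' -> no
  pos 7: 'e' -> MATCH
  pos 8: 'a' -> no
  pos 9: 'd' -> no
  pos 10: 'd' -> no
  pos 11: 'h' -> no
  pos 12: 'a' -> no
  pos 13: 'a' -> no
  pos 14: 'j' -> MATCH
Total matches: 5

5


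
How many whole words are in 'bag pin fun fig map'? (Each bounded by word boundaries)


Word boundaries (\b) mark the start/end of each word.
Text: 'bag pin fun fig map'
Splitting by whitespace:
  Word 1: 'bag'
  Word 2: 'pin'
  Word 3: 'fun'
  Word 4: 'fig'
  Word 5: 'map'
Total whole words: 5

5


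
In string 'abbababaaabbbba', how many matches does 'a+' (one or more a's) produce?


Pattern 'a+' matches one or more consecutive a's.
String: 'abbababaaabbbba'
Scanning for runs of a:
  Match 1: 'a' (length 1)
  Match 2: 'a' (length 1)
  Match 3: 'a' (length 1)
  Match 4: 'aaa' (length 3)
  Match 5: 'a' (length 1)
Total matches: 5

5


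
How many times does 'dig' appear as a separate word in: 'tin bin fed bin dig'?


Scanning each word for exact match 'dig':
  Word 1: 'tin' -> no
  Word 2: 'bin' -> no
  Word 3: 'fed' -> no
  Word 4: 'bin' -> no
  Word 5: 'dig' -> MATCH
Total matches: 1

1


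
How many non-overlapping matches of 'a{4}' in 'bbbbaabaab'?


Pattern 'a{4}' matches exactly 4 consecutive a's (greedy, non-overlapping).
String: 'bbbbaabaab'
Scanning for runs of a's:
  Run at pos 4: 'aa' (length 2) -> 0 match(es)
  Run at pos 7: 'aa' (length 2) -> 0 match(es)
Matches found: []
Total: 0

0


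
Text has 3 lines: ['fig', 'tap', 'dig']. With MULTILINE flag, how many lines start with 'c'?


With MULTILINE flag, ^ matches the start of each line.
Lines: ['fig', 'tap', 'dig']
Checking which lines start with 'c':
  Line 1: 'fig' -> no
  Line 2: 'tap' -> no
  Line 3: 'dig' -> no
Matching lines: []
Count: 0

0


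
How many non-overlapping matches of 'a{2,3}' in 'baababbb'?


Pattern 'a{2,3}' matches between 2 and 3 consecutive a's (greedy).
String: 'baababbb'
Finding runs of a's and applying greedy matching:
  Run at pos 1: 'aa' (length 2)
  Run at pos 4: 'a' (length 1)
Matches: ['aa']
Count: 1

1


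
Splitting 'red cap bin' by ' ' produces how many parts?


Splitting by ' ' breaks the string at each occurrence of the separator.
Text: 'red cap bin'
Parts after split:
  Part 1: 'red'
  Part 2: 'cap'
  Part 3: 'bin'
Total parts: 3

3


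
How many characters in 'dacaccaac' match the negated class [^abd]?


Negated class [^abd] matches any char NOT in {a, b, d}
Scanning 'dacaccaac':
  pos 0: 'd' -> no (excluded)
  pos 1: 'a' -> no (excluded)
  pos 2: 'c' -> MATCH
  pos 3: 'a' -> no (excluded)
  pos 4: 'c' -> MATCH
  pos 5: 'c' -> MATCH
  pos 6: 'a' -> no (excluded)
  pos 7: 'a' -> no (excluded)
  pos 8: 'c' -> MATCH
Total matches: 4

4


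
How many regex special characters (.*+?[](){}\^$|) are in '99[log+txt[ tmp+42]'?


Regex special characters are: . * + ? [ ] ( ) { } \ ^ $ |
Scanning '99[log+txt[ tmp+42]':
  pos 2: '[' -> SPECIAL
  pos 6: '+' -> SPECIAL
  pos 10: '[' -> SPECIAL
  pos 15: '+' -> SPECIAL
  pos 18: ']' -> SPECIAL
Special chars found: ['[', '+', '[', '+', ']']
Total: 5

5


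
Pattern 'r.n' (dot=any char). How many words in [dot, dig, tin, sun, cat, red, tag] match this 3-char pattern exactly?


Pattern 'r.n' means: starts with 'r', any single char, ends with 'n'.
Checking each word (must be exactly 3 chars):
  'dot' (len=3): no
  'dig' (len=3): no
  'tin' (len=3): no
  'sun' (len=3): no
  'cat' (len=3): no
  'red' (len=3): no
  'tag' (len=3): no
Matching words: []
Total: 0

0


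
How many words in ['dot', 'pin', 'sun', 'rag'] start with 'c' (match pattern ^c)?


Pattern ^c anchors to start of word. Check which words begin with 'c':
  'dot' -> no
  'pin' -> no
  'sun' -> no
  'rag' -> no
Matching words: []
Count: 0

0


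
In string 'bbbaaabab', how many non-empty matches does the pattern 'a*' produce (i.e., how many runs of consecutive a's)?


Pattern 'a*' matches zero or more a's. We want non-empty runs of consecutive a's.
String: 'bbbaaabab'
Walking through the string to find runs of a's:
  Run 1: positions 3-5 -> 'aaa'
  Run 2: positions 7-7 -> 'a'
Non-empty runs found: ['aaa', 'a']
Count: 2

2


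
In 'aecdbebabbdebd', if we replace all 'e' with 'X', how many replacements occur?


re.sub('e', 'X', text) replaces every occurrence of 'e' with 'X'.
Text: 'aecdbebabbdebd'
Scanning for 'e':
  pos 1: 'e' -> replacement #1
  pos 5: 'e' -> replacement #2
  pos 11: 'e' -> replacement #3
Total replacements: 3

3


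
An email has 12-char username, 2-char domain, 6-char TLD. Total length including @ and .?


An email address has format: username@domain.tld
Username length: 12
'@' character: 1
Domain length: 2
'.' character: 1
TLD length: 6
Total = 12 + 1 + 2 + 1 + 6 = 22

22


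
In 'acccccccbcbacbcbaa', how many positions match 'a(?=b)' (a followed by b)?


Lookahead 'a(?=b)' matches 'a' only when followed by 'b'.
String: 'acccccccbcbacbcbaa'
Checking each position where char is 'a':
  pos 0: 'a' -> no (next='c')
  pos 11: 'a' -> no (next='c')
  pos 16: 'a' -> no (next='a')
Matching positions: []
Count: 0

0


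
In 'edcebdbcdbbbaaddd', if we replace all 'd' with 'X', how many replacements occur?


re.sub('d', 'X', text) replaces every occurrence of 'd' with 'X'.
Text: 'edcebdbcdbbbaaddd'
Scanning for 'd':
  pos 1: 'd' -> replacement #1
  pos 5: 'd' -> replacement #2
  pos 8: 'd' -> replacement #3
  pos 14: 'd' -> replacement #4
  pos 15: 'd' -> replacement #5
  pos 16: 'd' -> replacement #6
Total replacements: 6

6


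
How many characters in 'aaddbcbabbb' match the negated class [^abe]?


Negated class [^abe] matches any char NOT in {a, b, e}
Scanning 'aaddbcbabbb':
  pos 0: 'a' -> no (excluded)
  pos 1: 'a' -> no (excluded)
  pos 2: 'd' -> MATCH
  pos 3: 'd' -> MATCH
  pos 4: 'b' -> no (excluded)
  pos 5: 'c' -> MATCH
  pos 6: 'b' -> no (excluded)
  pos 7: 'a' -> no (excluded)
  pos 8: 'b' -> no (excluded)
  pos 9: 'b' -> no (excluded)
  pos 10: 'b' -> no (excluded)
Total matches: 3

3


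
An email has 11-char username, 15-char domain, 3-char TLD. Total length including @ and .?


An email address has format: username@domain.tld
Username length: 11
'@' character: 1
Domain length: 15
'.' character: 1
TLD length: 3
Total = 11 + 1 + 15 + 1 + 3 = 31

31


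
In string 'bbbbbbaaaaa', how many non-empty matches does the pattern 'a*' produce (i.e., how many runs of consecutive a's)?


Pattern 'a*' matches zero or more a's. We want non-empty runs of consecutive a's.
String: 'bbbbbbaaaaa'
Walking through the string to find runs of a's:
  Run 1: positions 6-10 -> 'aaaaa'
Non-empty runs found: ['aaaaa']
Count: 1

1


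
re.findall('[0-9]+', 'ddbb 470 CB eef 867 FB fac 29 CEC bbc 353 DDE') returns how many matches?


Pattern '[0-9]+' finds one or more digits.
Text: 'ddbb 470 CB eef 867 FB fac 29 CEC bbc 353 DDE'
Scanning for matches:
  Match 1: '470'
  Match 2: '867'
  Match 3: '29'
  Match 4: '353'
Total matches: 4

4


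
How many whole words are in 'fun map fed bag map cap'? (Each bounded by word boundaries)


Word boundaries (\b) mark the start/end of each word.
Text: 'fun map fed bag map cap'
Splitting by whitespace:
  Word 1: 'fun'
  Word 2: 'map'
  Word 3: 'fed'
  Word 4: 'bag'
  Word 5: 'map'
  Word 6: 'cap'
Total whole words: 6

6


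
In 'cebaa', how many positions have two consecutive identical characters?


Looking for consecutive identical characters in 'cebaa':
  pos 0-1: 'c' vs 'e' -> different
  pos 1-2: 'e' vs 'b' -> different
  pos 2-3: 'b' vs 'a' -> different
  pos 3-4: 'a' vs 'a' -> MATCH ('aa')
Consecutive identical pairs: ['aa']
Count: 1

1


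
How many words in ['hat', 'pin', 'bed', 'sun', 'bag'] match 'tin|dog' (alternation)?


Alternation 'tin|dog' matches either 'tin' or 'dog'.
Checking each word:
  'hat' -> no
  'pin' -> no
  'bed' -> no
  'sun' -> no
  'bag' -> no
Matches: []
Count: 0

0


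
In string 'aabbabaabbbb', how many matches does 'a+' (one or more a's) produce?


Pattern 'a+' matches one or more consecutive a's.
String: 'aabbabaabbbb'
Scanning for runs of a:
  Match 1: 'aa' (length 2)
  Match 2: 'a' (length 1)
  Match 3: 'aa' (length 2)
Total matches: 3

3


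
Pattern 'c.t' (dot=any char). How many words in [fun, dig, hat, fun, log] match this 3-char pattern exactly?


Pattern 'c.t' means: starts with 'c', any single char, ends with 't'.
Checking each word (must be exactly 3 chars):
  'fun' (len=3): no
  'dig' (len=3): no
  'hat' (len=3): no
  'fun' (len=3): no
  'log' (len=3): no
Matching words: []
Total: 0

0


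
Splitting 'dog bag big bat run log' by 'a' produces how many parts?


Splitting by 'a' breaks the string at each occurrence of the separator.
Text: 'dog bag big bat run log'
Parts after split:
  Part 1: 'dog b'
  Part 2: 'g big b'
  Part 3: 't run log'
Total parts: 3

3


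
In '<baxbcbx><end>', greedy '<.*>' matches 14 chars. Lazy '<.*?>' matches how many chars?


Greedy '<.*>' tries to match as MUCH as possible.
Lazy '<.*?>' tries to match as LITTLE as possible.

String: '<baxbcbx><end>'
Greedy '<.*>' starts at first '<' and extends to the LAST '>': '<baxbcbx><end>' (14 chars)
Lazy '<.*?>' starts at first '<' and stops at the FIRST '>': '<baxbcbx>' (9 chars)

9


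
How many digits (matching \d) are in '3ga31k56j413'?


\d matches any digit 0-9.
Scanning '3ga31k56j413':
  pos 0: '3' -> DIGIT
  pos 3: '3' -> DIGIT
  pos 4: '1' -> DIGIT
  pos 6: '5' -> DIGIT
  pos 7: '6' -> DIGIT
  pos 9: '4' -> DIGIT
  pos 10: '1' -> DIGIT
  pos 11: '3' -> DIGIT
Digits found: ['3', '3', '1', '5', '6', '4', '1', '3']
Total: 8

8


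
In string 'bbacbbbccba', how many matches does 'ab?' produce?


Pattern 'ab?' matches 'a' optionally followed by 'b'.
String: 'bbacbbbccba'
Scanning left to right for 'a' then checking next char:
  Match 1: 'a' (a not followed by b)
  Match 2: 'a' (a not followed by b)
Total matches: 2

2


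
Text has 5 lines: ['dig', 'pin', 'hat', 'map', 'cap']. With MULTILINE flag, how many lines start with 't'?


With MULTILINE flag, ^ matches the start of each line.
Lines: ['dig', 'pin', 'hat', 'map', 'cap']
Checking which lines start with 't':
  Line 1: 'dig' -> no
  Line 2: 'pin' -> no
  Line 3: 'hat' -> no
  Line 4: 'map' -> no
  Line 5: 'cap' -> no
Matching lines: []
Count: 0

0


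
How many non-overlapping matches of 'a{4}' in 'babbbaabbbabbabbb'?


Pattern 'a{4}' matches exactly 4 consecutive a's (greedy, non-overlapping).
String: 'babbbaabbbabbabbb'
Scanning for runs of a's:
  Run at pos 1: 'a' (length 1) -> 0 match(es)
  Run at pos 5: 'aa' (length 2) -> 0 match(es)
  Run at pos 10: 'a' (length 1) -> 0 match(es)
  Run at pos 13: 'a' (length 1) -> 0 match(es)
Matches found: []
Total: 0

0


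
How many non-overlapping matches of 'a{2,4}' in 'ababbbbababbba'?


Pattern 'a{2,4}' matches between 2 and 4 consecutive a's (greedy).
String: 'ababbbbababbba'
Finding runs of a's and applying greedy matching:
  Run at pos 0: 'a' (length 1)
  Run at pos 2: 'a' (length 1)
  Run at pos 7: 'a' (length 1)
  Run at pos 9: 'a' (length 1)
  Run at pos 13: 'a' (length 1)
Matches: []
Count: 0

0


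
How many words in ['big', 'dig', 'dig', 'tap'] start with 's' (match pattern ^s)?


Pattern ^s anchors to start of word. Check which words begin with 's':
  'big' -> no
  'dig' -> no
  'dig' -> no
  'tap' -> no
Matching words: []
Count: 0

0


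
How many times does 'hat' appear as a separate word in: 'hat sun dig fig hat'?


Scanning each word for exact match 'hat':
  Word 1: 'hat' -> MATCH
  Word 2: 'sun' -> no
  Word 3: 'dig' -> no
  Word 4: 'fig' -> no
  Word 5: 'hat' -> MATCH
Total matches: 2

2


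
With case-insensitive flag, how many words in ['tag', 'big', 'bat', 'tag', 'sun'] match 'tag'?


Case-insensitive matching: compare each word's lowercase form to 'tag'.
  'tag' -> lower='tag' -> MATCH
  'big' -> lower='big' -> no
  'bat' -> lower='bat' -> no
  'tag' -> lower='tag' -> MATCH
  'sun' -> lower='sun' -> no
Matches: ['tag', 'tag']
Count: 2

2


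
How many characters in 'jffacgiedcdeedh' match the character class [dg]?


Character class [dg] matches any of: {d, g}
Scanning string 'jffacgiedcdeedh' character by character:
  pos 0: 'j' -> no
  pos 1: 'f' -> no
  pos 2: 'f' -> no
  pos 3: 'a' -> no
  pos 4: 'c' -> no
  pos 5: 'g' -> MATCH
  pos 6: 'i' -> no
  pos 7: 'e' -> no
  pos 8: 'd' -> MATCH
  pos 9: 'c' -> no
  pos 10: 'd' -> MATCH
  pos 11: 'e' -> no
  pos 12: 'e' -> no
  pos 13: 'd' -> MATCH
  pos 14: 'h' -> no
Total matches: 4

4


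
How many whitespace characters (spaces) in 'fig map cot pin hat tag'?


\s matches whitespace characters (spaces, tabs, etc.).
Text: 'fig map cot pin hat tag'
This text has 6 words separated by spaces.
Number of spaces = number of words - 1 = 6 - 1 = 5

5


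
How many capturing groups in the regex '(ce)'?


To count capturing groups, count each '(' that starts a group.
Pattern: '(ce)'
Walking through the pattern:
  Position 0: '(' -> group #1
Total capturing groups: 1

1


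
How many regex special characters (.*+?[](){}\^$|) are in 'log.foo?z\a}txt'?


Regex special characters are: . * + ? [ ] ( ) { } \ ^ $ |
Scanning 'log.foo?z\a}txt':
  pos 3: '.' -> SPECIAL
  pos 7: '?' -> SPECIAL
  pos 9: '\' -> SPECIAL
  pos 11: '}' -> SPECIAL
Special chars found: ['.', '?', '\\', '}']
Total: 4

4


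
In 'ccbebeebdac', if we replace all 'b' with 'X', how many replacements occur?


re.sub('b', 'X', text) replaces every occurrence of 'b' with 'X'.
Text: 'ccbebeebdac'
Scanning for 'b':
  pos 2: 'b' -> replacement #1
  pos 4: 'b' -> replacement #2
  pos 7: 'b' -> replacement #3
Total replacements: 3

3


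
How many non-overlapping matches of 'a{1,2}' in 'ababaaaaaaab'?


Pattern 'a{1,2}' matches between 1 and 2 consecutive a's (greedy).
String: 'ababaaaaaaab'
Finding runs of a's and applying greedy matching:
  Run at pos 0: 'a' (length 1)
  Run at pos 2: 'a' (length 1)
  Run at pos 4: 'aaaaaaa' (length 7)
Matches: ['a', 'a', 'aa', 'aa', 'aa', 'a']
Count: 6

6


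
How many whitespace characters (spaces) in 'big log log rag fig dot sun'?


\s matches whitespace characters (spaces, tabs, etc.).
Text: 'big log log rag fig dot sun'
This text has 7 words separated by spaces.
Number of spaces = number of words - 1 = 7 - 1 = 6

6


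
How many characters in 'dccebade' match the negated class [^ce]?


Negated class [^ce] matches any char NOT in {c, e}
Scanning 'dccebade':
  pos 0: 'd' -> MATCH
  pos 1: 'c' -> no (excluded)
  pos 2: 'c' -> no (excluded)
  pos 3: 'e' -> no (excluded)
  pos 4: 'b' -> MATCH
  pos 5: 'a' -> MATCH
  pos 6: 'd' -> MATCH
  pos 7: 'e' -> no (excluded)
Total matches: 4

4


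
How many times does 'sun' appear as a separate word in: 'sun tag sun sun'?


Scanning each word for exact match 'sun':
  Word 1: 'sun' -> MATCH
  Word 2: 'tag' -> no
  Word 3: 'sun' -> MATCH
  Word 4: 'sun' -> MATCH
Total matches: 3

3


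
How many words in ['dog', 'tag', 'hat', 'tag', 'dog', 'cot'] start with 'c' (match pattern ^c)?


Pattern ^c anchors to start of word. Check which words begin with 'c':
  'dog' -> no
  'tag' -> no
  'hat' -> no
  'tag' -> no
  'dog' -> no
  'cot' -> MATCH (starts with 'c')
Matching words: ['cot']
Count: 1

1


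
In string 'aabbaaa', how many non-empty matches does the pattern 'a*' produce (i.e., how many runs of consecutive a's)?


Pattern 'a*' matches zero or more a's. We want non-empty runs of consecutive a's.
String: 'aabbaaa'
Walking through the string to find runs of a's:
  Run 1: positions 0-1 -> 'aa'
  Run 2: positions 4-6 -> 'aaa'
Non-empty runs found: ['aa', 'aaa']
Count: 2

2


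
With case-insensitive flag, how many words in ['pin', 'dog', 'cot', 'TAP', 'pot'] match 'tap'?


Case-insensitive matching: compare each word's lowercase form to 'tap'.
  'pin' -> lower='pin' -> no
  'dog' -> lower='dog' -> no
  'cot' -> lower='cot' -> no
  'TAP' -> lower='tap' -> MATCH
  'pot' -> lower='pot' -> no
Matches: ['TAP']
Count: 1

1


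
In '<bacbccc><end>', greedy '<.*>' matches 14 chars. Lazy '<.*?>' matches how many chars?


Greedy '<.*>' tries to match as MUCH as possible.
Lazy '<.*?>' tries to match as LITTLE as possible.

String: '<bacbccc><end>'
Greedy '<.*>' starts at first '<' and extends to the LAST '>': '<bacbccc><end>' (14 chars)
Lazy '<.*?>' starts at first '<' and stops at the FIRST '>': '<bacbccc>' (9 chars)

9


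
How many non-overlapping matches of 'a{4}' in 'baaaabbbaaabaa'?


Pattern 'a{4}' matches exactly 4 consecutive a's (greedy, non-overlapping).
String: 'baaaabbbaaabaa'
Scanning for runs of a's:
  Run at pos 1: 'aaaa' (length 4) -> 1 match(es)
  Run at pos 8: 'aaa' (length 3) -> 0 match(es)
  Run at pos 12: 'aa' (length 2) -> 0 match(es)
Matches found: ['aaaa']
Total: 1

1


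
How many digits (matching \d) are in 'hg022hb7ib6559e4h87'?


\d matches any digit 0-9.
Scanning 'hg022hb7ib6559e4h87':
  pos 2: '0' -> DIGIT
  pos 3: '2' -> DIGIT
  pos 4: '2' -> DIGIT
  pos 7: '7' -> DIGIT
  pos 10: '6' -> DIGIT
  pos 11: '5' -> DIGIT
  pos 12: '5' -> DIGIT
  pos 13: '9' -> DIGIT
  pos 15: '4' -> DIGIT
  pos 17: '8' -> DIGIT
  pos 18: '7' -> DIGIT
Digits found: ['0', '2', '2', '7', '6', '5', '5', '9', '4', '8', '7']
Total: 11

11


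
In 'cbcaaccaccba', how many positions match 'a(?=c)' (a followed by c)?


Lookahead 'a(?=c)' matches 'a' only when followed by 'c'.
String: 'cbcaaccaccba'
Checking each position where char is 'a':
  pos 3: 'a' -> no (next='a')
  pos 4: 'a' -> MATCH (next='c')
  pos 7: 'a' -> MATCH (next='c')
Matching positions: [4, 7]
Count: 2

2


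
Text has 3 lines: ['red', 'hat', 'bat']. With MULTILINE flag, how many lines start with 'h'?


With MULTILINE flag, ^ matches the start of each line.
Lines: ['red', 'hat', 'bat']
Checking which lines start with 'h':
  Line 1: 'red' -> no
  Line 2: 'hat' -> MATCH
  Line 3: 'bat' -> no
Matching lines: ['hat']
Count: 1

1


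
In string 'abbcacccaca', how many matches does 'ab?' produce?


Pattern 'ab?' matches 'a' optionally followed by 'b'.
String: 'abbcacccaca'
Scanning left to right for 'a' then checking next char:
  Match 1: 'ab' (a followed by b)
  Match 2: 'a' (a not followed by b)
  Match 3: 'a' (a not followed by b)
  Match 4: 'a' (a not followed by b)
Total matches: 4

4


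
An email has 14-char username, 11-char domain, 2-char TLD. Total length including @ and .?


An email address has format: username@domain.tld
Username length: 14
'@' character: 1
Domain length: 11
'.' character: 1
TLD length: 2
Total = 14 + 1 + 11 + 1 + 2 = 29

29


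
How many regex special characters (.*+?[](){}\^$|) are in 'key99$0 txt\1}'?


Regex special characters are: . * + ? [ ] ( ) { } \ ^ $ |
Scanning 'key99$0 txt\1}':
  pos 5: '$' -> SPECIAL
  pos 11: '\' -> SPECIAL
  pos 13: '}' -> SPECIAL
Special chars found: ['$', '\\', '}']
Total: 3

3


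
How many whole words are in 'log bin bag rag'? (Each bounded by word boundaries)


Word boundaries (\b) mark the start/end of each word.
Text: 'log bin bag rag'
Splitting by whitespace:
  Word 1: 'log'
  Word 2: 'bin'
  Word 3: 'bag'
  Word 4: 'rag'
Total whole words: 4

4


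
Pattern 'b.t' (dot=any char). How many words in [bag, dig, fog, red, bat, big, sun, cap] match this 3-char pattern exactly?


Pattern 'b.t' means: starts with 'b', any single char, ends with 't'.
Checking each word (must be exactly 3 chars):
  'bag' (len=3): no
  'dig' (len=3): no
  'fog' (len=3): no
  'red' (len=3): no
  'bat' (len=3): MATCH
  'big' (len=3): no
  'sun' (len=3): no
  'cap' (len=3): no
Matching words: ['bat']
Total: 1

1


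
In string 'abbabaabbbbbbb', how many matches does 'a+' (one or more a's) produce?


Pattern 'a+' matches one or more consecutive a's.
String: 'abbabaabbbbbbb'
Scanning for runs of a:
  Match 1: 'a' (length 1)
  Match 2: 'a' (length 1)
  Match 3: 'aa' (length 2)
Total matches: 3

3


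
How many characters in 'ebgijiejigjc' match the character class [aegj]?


Character class [aegj] matches any of: {a, e, g, j}
Scanning string 'ebgijiejigjc' character by character:
  pos 0: 'e' -> MATCH
  pos 1: 'b' -> no
  pos 2: 'g' -> MATCH
  pos 3: 'i' -> no
  pos 4: 'j' -> MATCH
  pos 5: 'i' -> no
  pos 6: 'e' -> MATCH
  pos 7: 'j' -> MATCH
  pos 8: 'i' -> no
  pos 9: 'g' -> MATCH
  pos 10: 'j' -> MATCH
  pos 11: 'c' -> no
Total matches: 7

7
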